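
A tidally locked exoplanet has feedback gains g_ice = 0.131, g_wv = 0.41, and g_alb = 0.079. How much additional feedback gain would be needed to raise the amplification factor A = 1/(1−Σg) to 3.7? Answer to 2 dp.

Current total gain = 0.62.
Target gain for A = 3.7: g* = 1 − 1/3.7 = 0.7297.
Additional gain needed = 0.7297 − 0.62 = 0.11.

0.11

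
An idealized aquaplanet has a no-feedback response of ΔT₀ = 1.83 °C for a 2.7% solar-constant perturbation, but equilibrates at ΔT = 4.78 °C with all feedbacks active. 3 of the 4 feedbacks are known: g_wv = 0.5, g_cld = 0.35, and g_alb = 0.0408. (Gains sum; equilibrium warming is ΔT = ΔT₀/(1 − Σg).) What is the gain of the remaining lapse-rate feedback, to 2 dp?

Amplification A = ΔT/ΔT₀ = 4.78/1.83 = 2.612.
Total gain g = 1 − 1/A = 1 − 1/2.612 = 0.6172.
Known gains sum to 0.5 + 0.35 + 0.0408 = 0.8908.
g_lr = 0.6172 − 0.8908 = -0.27.

-0.27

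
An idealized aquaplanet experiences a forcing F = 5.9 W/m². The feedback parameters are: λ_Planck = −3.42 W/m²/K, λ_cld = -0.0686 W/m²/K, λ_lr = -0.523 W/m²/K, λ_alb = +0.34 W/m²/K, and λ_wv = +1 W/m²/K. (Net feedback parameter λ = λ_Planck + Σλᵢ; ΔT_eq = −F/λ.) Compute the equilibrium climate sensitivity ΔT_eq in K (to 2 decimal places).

Net feedback parameter λ = (−3.42) + (-0.0686) + (-0.523) + (+0.34) + (+1) = -2.6716 W/m²/K.
ΔT = −F/λ = −5.9/(-2.6716) = 2.21 K.

2.21 K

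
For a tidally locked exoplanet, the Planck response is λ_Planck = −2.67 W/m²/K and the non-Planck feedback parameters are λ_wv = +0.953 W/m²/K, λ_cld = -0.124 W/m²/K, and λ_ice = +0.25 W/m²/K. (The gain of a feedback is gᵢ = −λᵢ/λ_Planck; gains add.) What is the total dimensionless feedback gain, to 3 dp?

0.404

Convert to gains: g_wv = 0.953/2.67 = 0.3569; g_cld = -0.124/2.67 = -0.04644; g_ice = 0.25/2.67 = 0.09363.
Total gain g = 0.40409.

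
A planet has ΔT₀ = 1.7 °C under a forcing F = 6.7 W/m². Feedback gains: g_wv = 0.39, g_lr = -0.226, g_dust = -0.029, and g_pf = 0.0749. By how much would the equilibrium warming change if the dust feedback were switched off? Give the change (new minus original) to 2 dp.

Original: g = 0.2099, ΔT = 1.7/(1−0.2099) = 2.1516 °C.
Without dust: g' = 0.2389, ΔT' = 1.7/(1−0.2389) = 2.2336 °C.
Change = 2.2336 − 2.1516 = 0.08 °C.

0.08 °C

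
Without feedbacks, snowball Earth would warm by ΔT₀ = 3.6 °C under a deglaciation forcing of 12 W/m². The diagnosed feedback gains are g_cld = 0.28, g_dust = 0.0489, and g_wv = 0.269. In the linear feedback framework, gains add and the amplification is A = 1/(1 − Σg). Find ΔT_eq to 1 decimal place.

9.0 °C

Total gain g = 0.28 + 0.0489 + 0.269 = 0.5979.
Amplification A = 1/(1 − 0.5979) = 2.487.
ΔT = 3.6 × 2.487 = 9.0 °C.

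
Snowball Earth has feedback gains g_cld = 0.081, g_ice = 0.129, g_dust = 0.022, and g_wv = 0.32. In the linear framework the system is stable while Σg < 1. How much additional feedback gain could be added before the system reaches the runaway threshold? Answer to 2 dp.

Current total gain = 0.081 + 0.129 + 0.022 + 0.32 = 0.552.
Margin to runaway = 1 − 0.552 = 0.45.

0.45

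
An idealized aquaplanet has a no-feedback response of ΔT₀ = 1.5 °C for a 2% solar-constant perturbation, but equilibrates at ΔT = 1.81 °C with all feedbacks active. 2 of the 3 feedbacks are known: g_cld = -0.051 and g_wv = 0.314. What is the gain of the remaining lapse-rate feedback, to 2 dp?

-0.09

Amplification A = ΔT/ΔT₀ = 1.81/1.5 = 1.207.
Total gain g = 1 − 1/A = 1 − 1/1.207 = 0.1715.
Known gains sum to -0.051 + 0.314 = 0.263.
g_lr = 0.1715 − 0.263 = -0.09.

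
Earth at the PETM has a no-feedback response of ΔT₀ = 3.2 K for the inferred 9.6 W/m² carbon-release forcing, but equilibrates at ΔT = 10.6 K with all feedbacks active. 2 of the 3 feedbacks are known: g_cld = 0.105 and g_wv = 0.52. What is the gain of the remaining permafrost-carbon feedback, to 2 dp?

Amplification A = ΔT/ΔT₀ = 10.6/3.2 = 3.312.
Total gain g = 1 − 1/A = 1 − 1/3.312 = 0.6981.
Known gains sum to 0.105 + 0.52 = 0.625.
g_pf = 0.6981 − 0.625 = 0.07.

0.07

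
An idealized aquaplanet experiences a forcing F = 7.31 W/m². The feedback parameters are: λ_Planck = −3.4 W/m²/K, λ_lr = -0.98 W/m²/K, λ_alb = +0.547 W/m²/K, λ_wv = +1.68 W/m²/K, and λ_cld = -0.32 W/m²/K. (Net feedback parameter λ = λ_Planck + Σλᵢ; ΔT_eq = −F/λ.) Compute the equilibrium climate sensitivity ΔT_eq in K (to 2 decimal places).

Net feedback parameter λ = (−3.4) + (-0.98) + (+0.547) + (+1.68) + (-0.32) = -2.473 W/m²/K.
ΔT = −F/λ = −7.31/(-2.473) = 2.96 K.

2.96 K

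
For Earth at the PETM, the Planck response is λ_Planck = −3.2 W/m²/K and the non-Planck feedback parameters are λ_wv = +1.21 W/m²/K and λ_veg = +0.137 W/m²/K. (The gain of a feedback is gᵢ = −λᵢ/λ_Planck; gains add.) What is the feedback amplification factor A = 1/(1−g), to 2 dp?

1.73

Convert to gains: g_wv = 1.21/3.2 = 0.3781; g_veg = 0.137/3.2 = 0.04281.
Total gain g = 0.42091.
A = 1/(1 − 0.42091) = 1.73.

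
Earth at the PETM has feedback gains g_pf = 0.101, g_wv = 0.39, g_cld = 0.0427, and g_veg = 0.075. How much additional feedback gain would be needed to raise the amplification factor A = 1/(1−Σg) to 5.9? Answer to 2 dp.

0.22

Current total gain = 0.6087.
Target gain for A = 5.9: g* = 1 − 1/5.9 = 0.8305.
Additional gain needed = 0.8305 − 0.6087 = 0.22.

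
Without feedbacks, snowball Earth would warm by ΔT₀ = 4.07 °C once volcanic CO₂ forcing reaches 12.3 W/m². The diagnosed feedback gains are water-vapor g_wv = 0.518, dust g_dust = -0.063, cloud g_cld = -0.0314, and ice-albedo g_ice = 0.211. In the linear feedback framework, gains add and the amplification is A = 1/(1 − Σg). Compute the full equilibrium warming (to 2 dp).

Total gain g = 0.518 − 0.063 − 0.0314 + 0.211 = 0.6346.
Amplification A = 1/(1 − 0.6346) = 2.737.
ΔT = 4.07 × 2.737 = 11.14 °C.

11.14 °C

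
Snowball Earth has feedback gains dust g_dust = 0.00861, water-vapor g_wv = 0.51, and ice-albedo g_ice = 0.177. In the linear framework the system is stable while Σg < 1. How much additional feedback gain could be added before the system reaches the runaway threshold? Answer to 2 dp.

0.30

Current total gain = 0.00861 + 0.51 + 0.177 = 0.69561.
Margin to runaway = 1 − 0.69561 = 0.30.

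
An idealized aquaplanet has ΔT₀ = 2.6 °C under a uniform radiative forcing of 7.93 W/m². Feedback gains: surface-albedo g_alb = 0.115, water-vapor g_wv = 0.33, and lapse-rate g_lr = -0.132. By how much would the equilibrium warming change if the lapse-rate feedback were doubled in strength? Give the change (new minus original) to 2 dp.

-0.61 °C

Original: g = 0.313, ΔT = 2.6/(1−0.313) = 3.7846 °C.
With doubled lapse-rate: g' = 0.181, ΔT' = 2.6/(1−0.181) = 3.1746 °C.
Change = 3.1746 − 3.7846 = -0.61 °C.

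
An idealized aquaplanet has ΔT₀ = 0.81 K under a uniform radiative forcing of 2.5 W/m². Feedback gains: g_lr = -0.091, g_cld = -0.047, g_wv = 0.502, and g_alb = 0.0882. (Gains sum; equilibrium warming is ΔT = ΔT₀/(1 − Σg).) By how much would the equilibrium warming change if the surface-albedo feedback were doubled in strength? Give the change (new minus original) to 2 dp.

Original: g = 0.4522, ΔT = 0.81/(1−0.4522) = 1.4786 K.
With doubled surface-albedo: g' = 0.5404, ΔT' = 0.81/(1−0.5404) = 1.7624 K.
Change = 1.7624 − 1.4786 = 0.28 K.

0.28 K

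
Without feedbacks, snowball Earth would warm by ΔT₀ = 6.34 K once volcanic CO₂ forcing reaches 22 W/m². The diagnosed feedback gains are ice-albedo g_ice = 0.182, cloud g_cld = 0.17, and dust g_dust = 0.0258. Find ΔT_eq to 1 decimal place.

Total gain g = 0.182 + 0.17 + 0.0258 = 0.3778.
Amplification A = 1/(1 − 0.3778) = 1.607.
ΔT = 6.34 × 1.607 = 10.2 K.

10.2 K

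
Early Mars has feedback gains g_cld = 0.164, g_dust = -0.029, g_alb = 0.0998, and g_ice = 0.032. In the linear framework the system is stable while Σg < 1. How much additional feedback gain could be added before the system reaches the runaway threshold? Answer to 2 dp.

0.73

Current total gain = 0.164 − 0.029 + 0.0998 + 0.032 = 0.2668.
Margin to runaway = 1 − 0.2668 = 0.73.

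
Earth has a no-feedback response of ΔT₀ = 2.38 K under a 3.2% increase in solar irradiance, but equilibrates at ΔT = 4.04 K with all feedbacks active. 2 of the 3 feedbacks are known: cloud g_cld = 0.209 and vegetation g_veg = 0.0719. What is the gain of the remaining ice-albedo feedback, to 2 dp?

0.13

Amplification A = ΔT/ΔT₀ = 4.04/2.38 = 1.697.
Total gain g = 1 − 1/A = 1 − 1/1.697 = 0.4107.
Known gains sum to 0.209 + 0.0719 = 0.2809.
g_ice = 0.4107 − 0.2809 = 0.13.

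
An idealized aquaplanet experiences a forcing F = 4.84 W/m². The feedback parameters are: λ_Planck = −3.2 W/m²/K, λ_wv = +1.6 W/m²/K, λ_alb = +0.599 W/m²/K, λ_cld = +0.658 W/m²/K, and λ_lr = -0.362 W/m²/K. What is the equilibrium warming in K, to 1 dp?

Net feedback parameter λ = (−3.2) + (+1.6) + (+0.599) + (+0.658) + (-0.362) = -0.705 W/m²/K.
ΔT = −F/λ = −4.84/(-0.705) = 6.9 K.

6.9 K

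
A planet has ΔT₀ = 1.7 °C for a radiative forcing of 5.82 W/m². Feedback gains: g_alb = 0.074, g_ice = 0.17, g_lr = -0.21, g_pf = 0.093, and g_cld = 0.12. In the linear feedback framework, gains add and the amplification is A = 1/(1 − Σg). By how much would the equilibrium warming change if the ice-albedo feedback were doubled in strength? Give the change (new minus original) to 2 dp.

Original: g = 0.247, ΔT = 1.7/(1−0.247) = 2.2576 °C.
With doubled ice-albedo: g' = 0.417, ΔT' = 1.7/(1−0.417) = 2.9160 °C.
Change = 2.9160 − 2.2576 = 0.66 °C.

0.66 °C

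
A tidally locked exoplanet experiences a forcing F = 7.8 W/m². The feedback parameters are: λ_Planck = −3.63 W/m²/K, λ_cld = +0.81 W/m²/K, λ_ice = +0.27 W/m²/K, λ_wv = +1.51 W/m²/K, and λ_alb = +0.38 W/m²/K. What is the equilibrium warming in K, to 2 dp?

Net feedback parameter λ = (−3.63) + (+0.81) + (+0.27) + (+1.51) + (+0.38) = -0.66 W/m²/K.
ΔT = −F/λ = −7.8/(-0.66) = 11.82 K.

11.82 K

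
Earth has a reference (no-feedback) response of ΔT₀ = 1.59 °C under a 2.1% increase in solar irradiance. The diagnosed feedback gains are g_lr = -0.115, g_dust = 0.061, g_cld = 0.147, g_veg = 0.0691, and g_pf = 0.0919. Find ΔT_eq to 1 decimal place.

Total gain g = -0.115 + 0.061 + 0.147 + 0.0691 + 0.0919 = 0.254.
Amplification A = 1/(1 − 0.254) = 1.34.
ΔT = 1.59 × 1.34 = 2.1 °C.

2.1 °C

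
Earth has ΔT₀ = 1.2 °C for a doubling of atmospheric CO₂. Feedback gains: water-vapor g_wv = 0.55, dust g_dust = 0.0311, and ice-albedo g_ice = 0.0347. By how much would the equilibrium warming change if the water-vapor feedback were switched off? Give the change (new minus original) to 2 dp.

-1.84 °C

Original: g = 0.6158, ΔT = 1.2/(1−0.6158) = 3.1234 °C.
Without water-vapor: g' = 0.0658, ΔT' = 1.2/(1−0.0658) = 1.2845 °C.
Change = 1.2845 − 3.1234 = -1.84 °C.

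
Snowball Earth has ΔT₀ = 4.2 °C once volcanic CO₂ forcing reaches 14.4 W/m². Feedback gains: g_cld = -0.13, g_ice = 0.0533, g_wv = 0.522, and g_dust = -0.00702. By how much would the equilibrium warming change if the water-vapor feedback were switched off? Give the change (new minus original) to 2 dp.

-3.60 °C

Original: g = 0.43828, ΔT = 4.2/(1−0.43828) = 7.4770 °C.
Without water-vapor: g' = -0.08372, ΔT' = 4.2/(1+0.08372) = 3.8755 °C.
Change = 3.8755 − 7.4770 = -3.60 °C.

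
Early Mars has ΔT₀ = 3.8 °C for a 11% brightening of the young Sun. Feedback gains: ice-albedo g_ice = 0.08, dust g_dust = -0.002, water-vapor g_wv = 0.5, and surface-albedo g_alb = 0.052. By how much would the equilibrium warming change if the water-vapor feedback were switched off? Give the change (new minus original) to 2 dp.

Original: g = 0.63, ΔT = 3.8/(1−0.63) = 10.2703 °C.
Without water-vapor: g' = 0.13, ΔT' = 3.8/(1−0.13) = 4.3678 °C.
Change = 4.3678 − 10.2703 = -5.90 °C.

-5.90 °C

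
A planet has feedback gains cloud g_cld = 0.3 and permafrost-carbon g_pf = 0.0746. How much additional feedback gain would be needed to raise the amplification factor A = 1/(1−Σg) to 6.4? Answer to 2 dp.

Current total gain = 0.3746.
Target gain for A = 6.4: g* = 1 − 1/6.4 = 0.8438.
Additional gain needed = 0.8438 − 0.3746 = 0.47.

0.47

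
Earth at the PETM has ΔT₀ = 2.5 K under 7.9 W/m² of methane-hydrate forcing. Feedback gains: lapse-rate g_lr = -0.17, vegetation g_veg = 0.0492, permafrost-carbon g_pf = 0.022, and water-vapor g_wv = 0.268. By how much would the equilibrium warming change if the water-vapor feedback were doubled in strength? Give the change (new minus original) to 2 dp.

1.43 K

Original: g = 0.1692, ΔT = 2.5/(1−0.1692) = 3.0091 K.
With doubled water-vapor: g' = 0.4372, ΔT' = 2.5/(1−0.4372) = 4.4421 K.
Change = 4.4421 − 3.0091 = 1.43 K.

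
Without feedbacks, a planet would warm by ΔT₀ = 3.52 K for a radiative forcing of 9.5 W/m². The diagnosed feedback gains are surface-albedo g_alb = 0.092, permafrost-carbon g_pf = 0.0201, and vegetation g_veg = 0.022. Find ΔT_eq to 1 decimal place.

Total gain g = 0.092 + 0.0201 + 0.022 = 0.1341.
Amplification A = 1/(1 − 0.1341) = 1.155.
ΔT = 3.52 × 1.155 = 4.1 K.

4.1 K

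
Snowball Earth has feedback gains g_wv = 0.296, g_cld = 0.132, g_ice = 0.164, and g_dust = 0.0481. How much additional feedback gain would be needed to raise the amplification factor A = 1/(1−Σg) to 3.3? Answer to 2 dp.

Current total gain = 0.6401.
Target gain for A = 3.3: g* = 1 − 1/3.3 = 0.697.
Additional gain needed = 0.697 − 0.6401 = 0.06.

0.06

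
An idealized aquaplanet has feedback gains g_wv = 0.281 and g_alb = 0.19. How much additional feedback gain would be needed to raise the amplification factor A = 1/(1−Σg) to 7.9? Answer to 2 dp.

Current total gain = 0.471.
Target gain for A = 7.9: g* = 1 − 1/7.9 = 0.8734.
Additional gain needed = 0.8734 − 0.471 = 0.40.

0.40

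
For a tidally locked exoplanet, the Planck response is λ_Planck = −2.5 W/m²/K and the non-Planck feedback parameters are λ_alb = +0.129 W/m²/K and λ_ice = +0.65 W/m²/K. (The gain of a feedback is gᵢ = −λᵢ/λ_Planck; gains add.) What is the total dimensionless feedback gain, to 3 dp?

Convert to gains: g_alb = 0.129/2.5 = 0.0516; g_ice = 0.65/2.5 = 0.26.
Total gain g = 0.3116.

0.312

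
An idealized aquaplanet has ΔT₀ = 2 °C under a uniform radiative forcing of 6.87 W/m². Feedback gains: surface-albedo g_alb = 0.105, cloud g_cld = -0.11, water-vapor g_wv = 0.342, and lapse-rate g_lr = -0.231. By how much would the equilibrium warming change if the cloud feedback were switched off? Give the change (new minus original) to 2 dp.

Original: g = 0.106, ΔT = 2/(1−0.106) = 2.2371 °C.
Without cloud: g' = 0.216, ΔT' = 2/(1−0.216) = 2.5510 °C.
Change = 2.5510 − 2.2371 = 0.31 °C.

0.31 °C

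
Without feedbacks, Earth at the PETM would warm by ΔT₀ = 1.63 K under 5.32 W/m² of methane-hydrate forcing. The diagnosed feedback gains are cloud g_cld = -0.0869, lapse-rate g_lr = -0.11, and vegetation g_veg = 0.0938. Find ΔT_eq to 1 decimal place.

Total gain g = -0.0869 − 0.11 + 0.0938 = -0.1031.
Amplification A = 1/(1 + 0.1031) = 0.9065.
ΔT = 1.63 × 0.9065 = 1.5 K.

1.5 K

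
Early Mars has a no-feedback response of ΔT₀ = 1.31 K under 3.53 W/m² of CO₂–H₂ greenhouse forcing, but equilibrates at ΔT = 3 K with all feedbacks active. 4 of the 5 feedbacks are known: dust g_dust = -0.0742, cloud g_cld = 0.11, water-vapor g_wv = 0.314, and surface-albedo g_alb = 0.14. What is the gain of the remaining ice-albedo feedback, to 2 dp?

0.07

Amplification A = ΔT/ΔT₀ = 3/1.31 = 2.29.
Total gain g = 1 − 1/A = 1 − 1/2.29 = 0.5633.
Known gains sum to -0.0742 + 0.11 + 0.314 + 0.14 = 0.4898.
g_ice = 0.5633 − 0.4898 = 0.07.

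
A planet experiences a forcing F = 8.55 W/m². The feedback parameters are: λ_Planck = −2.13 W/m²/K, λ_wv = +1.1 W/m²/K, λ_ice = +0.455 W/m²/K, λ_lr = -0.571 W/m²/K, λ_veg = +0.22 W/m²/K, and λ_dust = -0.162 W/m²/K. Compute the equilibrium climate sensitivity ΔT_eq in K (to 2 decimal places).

7.86 K

Net feedback parameter λ = (−2.13) + (+1.1) + (+0.455) + (-0.571) + (+0.22) + (-0.162) = -1.088 W/m²/K.
ΔT = −F/λ = −8.55/(-1.088) = 7.86 K.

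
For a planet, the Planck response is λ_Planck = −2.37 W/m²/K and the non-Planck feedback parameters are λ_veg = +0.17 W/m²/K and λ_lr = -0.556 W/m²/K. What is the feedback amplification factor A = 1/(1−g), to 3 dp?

0.860

Convert to gains: g_veg = 0.17/2.37 = 0.07173; g_lr = -0.556/2.37 = -0.2346.
Total gain g = -0.16287.
A = 1/(1 + 0.16287) = 0.860.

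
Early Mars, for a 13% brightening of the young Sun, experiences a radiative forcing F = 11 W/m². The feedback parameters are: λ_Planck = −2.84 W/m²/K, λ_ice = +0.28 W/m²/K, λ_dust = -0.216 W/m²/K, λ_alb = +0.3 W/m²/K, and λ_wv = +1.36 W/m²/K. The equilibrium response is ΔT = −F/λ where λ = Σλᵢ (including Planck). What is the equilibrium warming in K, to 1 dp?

9.9 K

Net feedback parameter λ = (−2.84) + (+0.28) + (-0.216) + (+0.3) + (+1.36) = -1.116 W/m²/K.
ΔT = −F/λ = −11/(-1.116) = 9.9 K.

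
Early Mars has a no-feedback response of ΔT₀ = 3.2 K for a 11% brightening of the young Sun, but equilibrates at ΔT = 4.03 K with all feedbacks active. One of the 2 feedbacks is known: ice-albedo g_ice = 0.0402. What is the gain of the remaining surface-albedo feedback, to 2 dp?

Amplification A = ΔT/ΔT₀ = 4.03/3.2 = 1.259.
Total gain g = 1 − 1/A = 1 − 1/1.259 = 0.2057.
The known gain is 0.0402.
g_alb = 0.2057 − 0.0402 = 0.17.

0.17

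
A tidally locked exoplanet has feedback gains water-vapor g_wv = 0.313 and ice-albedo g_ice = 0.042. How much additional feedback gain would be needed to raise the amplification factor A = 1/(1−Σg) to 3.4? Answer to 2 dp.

0.35

Current total gain = 0.355.
Target gain for A = 3.4: g* = 1 − 1/3.4 = 0.7059.
Additional gain needed = 0.7059 − 0.355 = 0.35.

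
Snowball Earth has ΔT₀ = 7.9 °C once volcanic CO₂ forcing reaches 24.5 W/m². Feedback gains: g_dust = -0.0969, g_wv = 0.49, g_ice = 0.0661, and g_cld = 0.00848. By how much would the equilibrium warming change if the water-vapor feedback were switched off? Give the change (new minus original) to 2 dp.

Original: g = 0.46768, ΔT = 7.9/(1−0.46768) = 14.8407 °C.
Without water-vapor: g' = -0.02232, ΔT' = 7.9/(1+0.02232) = 7.7275 °C.
Change = 7.7275 − 14.8407 = -7.11 °C.

-7.11 °C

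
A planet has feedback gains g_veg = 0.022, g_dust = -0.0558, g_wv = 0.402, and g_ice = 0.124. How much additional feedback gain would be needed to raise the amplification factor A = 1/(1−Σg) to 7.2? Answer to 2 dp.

Current total gain = 0.4922.
Target gain for A = 7.2: g* = 1 − 1/7.2 = 0.8611.
Additional gain needed = 0.8611 − 0.4922 = 0.37.

0.37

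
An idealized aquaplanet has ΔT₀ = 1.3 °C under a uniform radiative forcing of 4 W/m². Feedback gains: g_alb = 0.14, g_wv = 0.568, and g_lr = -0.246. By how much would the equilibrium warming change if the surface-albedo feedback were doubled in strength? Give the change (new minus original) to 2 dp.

0.85 °C

Original: g = 0.462, ΔT = 1.3/(1−0.462) = 2.4164 °C.
With doubled surface-albedo: g' = 0.602, ΔT' = 1.3/(1−0.602) = 3.2663 °C.
Change = 3.2663 − 2.4164 = 0.85 °C.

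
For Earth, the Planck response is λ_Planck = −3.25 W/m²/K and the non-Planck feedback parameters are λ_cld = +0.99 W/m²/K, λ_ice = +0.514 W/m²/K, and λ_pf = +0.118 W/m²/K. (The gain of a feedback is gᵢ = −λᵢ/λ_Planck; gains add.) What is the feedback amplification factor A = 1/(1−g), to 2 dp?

2.00

Convert to gains: g_cld = 0.99/3.25 = 0.3046; g_ice = 0.514/3.25 = 0.1582; g_pf = 0.118/3.25 = 0.03631.
Total gain g = 0.49911.
A = 1/(1 − 0.49911) = 2.00.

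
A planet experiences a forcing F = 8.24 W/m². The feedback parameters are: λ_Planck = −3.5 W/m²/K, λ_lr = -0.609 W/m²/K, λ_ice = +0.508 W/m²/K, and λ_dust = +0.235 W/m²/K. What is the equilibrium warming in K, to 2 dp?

Net feedback parameter λ = (−3.5) + (-0.609) + (+0.508) + (+0.235) = -3.366 W/m²/K.
ΔT = −F/λ = −8.24/(-3.366) = 2.45 K.

2.45 K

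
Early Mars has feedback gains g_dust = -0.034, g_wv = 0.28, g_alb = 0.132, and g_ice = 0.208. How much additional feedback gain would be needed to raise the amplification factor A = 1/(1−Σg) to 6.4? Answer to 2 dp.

Current total gain = 0.586.
Target gain for A = 6.4: g* = 1 − 1/6.4 = 0.8438.
Additional gain needed = 0.8438 − 0.586 = 0.26.

0.26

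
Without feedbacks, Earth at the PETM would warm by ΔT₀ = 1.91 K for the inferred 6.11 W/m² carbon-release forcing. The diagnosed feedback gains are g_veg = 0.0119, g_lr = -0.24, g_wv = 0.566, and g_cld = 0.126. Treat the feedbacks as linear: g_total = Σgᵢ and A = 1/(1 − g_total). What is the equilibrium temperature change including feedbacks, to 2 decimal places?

Total gain g = 0.0119 − 0.24 + 0.566 + 0.126 = 0.4639.
Amplification A = 1/(1 − 0.4639) = 1.865.
ΔT = 1.91 × 1.865 = 3.56 K.

3.56 K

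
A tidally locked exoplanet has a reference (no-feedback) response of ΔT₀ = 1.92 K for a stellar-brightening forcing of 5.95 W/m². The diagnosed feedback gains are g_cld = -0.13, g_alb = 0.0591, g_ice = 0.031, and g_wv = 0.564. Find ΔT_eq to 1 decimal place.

Total gain g = -0.13 + 0.0591 + 0.031 + 0.564 = 0.5241.
Amplification A = 1/(1 − 0.5241) = 2.101.
ΔT = 1.92 × 2.101 = 4.0 K.

4.0 K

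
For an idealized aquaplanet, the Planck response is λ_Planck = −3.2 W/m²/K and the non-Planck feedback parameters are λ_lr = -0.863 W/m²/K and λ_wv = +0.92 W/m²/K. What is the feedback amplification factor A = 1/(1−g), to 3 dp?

Convert to gains: g_lr = -0.863/3.2 = -0.2697; g_wv = 0.92/3.2 = 0.2875.
Total gain g = 0.0178.
A = 1/(1 − 0.0178) = 1.018.

1.018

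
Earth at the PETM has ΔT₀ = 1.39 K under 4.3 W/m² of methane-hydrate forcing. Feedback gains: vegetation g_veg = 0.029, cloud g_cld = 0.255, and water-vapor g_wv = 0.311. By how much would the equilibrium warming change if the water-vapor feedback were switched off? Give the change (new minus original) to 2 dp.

Original: g = 0.595, ΔT = 1.39/(1−0.595) = 3.4321 K.
Without water-vapor: g' = 0.284, ΔT' = 1.39/(1−0.284) = 1.9413 K.
Change = 1.9413 − 3.4321 = -1.49 K.

-1.49 K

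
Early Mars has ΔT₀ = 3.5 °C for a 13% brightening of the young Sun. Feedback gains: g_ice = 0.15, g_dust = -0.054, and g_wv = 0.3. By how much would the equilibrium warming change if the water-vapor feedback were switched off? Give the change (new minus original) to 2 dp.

Original: g = 0.396, ΔT = 3.5/(1−0.396) = 5.7947 °C.
Without water-vapor: g' = 0.096, ΔT' = 3.5/(1−0.096) = 3.8717 °C.
Change = 3.8717 − 5.7947 = -1.92 °C.

-1.92 °C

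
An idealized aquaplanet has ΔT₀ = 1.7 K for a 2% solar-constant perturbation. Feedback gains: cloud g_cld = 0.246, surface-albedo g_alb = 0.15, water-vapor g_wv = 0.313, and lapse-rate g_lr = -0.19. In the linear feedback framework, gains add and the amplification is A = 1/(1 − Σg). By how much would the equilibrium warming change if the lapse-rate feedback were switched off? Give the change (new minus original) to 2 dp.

2.31 K

Original: g = 0.519, ΔT = 1.7/(1−0.519) = 3.5343 K.
Without lapse-rate: g' = 0.709, ΔT' = 1.7/(1−0.709) = 5.8419 K.
Change = 5.8419 − 3.5343 = 2.31 K.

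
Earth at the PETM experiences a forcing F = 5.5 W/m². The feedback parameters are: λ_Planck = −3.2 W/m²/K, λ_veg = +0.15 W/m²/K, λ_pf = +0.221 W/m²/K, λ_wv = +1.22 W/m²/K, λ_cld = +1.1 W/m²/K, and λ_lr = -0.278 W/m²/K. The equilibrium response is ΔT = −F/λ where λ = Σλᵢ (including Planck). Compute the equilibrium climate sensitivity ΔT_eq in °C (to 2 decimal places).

Net feedback parameter λ = (−3.2) + (+0.15) + (+0.221) + (+1.22) + (+1.1) + (-0.278) = -0.787 W/m²/K.
ΔT = −F/λ = −5.5/(-0.787) = 6.99 °C.

6.99 °C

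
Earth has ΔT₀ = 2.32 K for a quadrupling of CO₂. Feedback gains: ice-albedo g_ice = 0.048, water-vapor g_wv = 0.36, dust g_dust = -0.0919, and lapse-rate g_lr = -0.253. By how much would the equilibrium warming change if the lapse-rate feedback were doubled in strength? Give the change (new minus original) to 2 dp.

Original: g = 0.0631, ΔT = 2.32/(1−0.0631) = 2.4763 K.
With doubled lapse-rate: g' = -0.1899, ΔT' = 2.32/(1+0.1899) = 1.9497 K.
Change = 1.9497 − 2.4763 = -0.53 K.

-0.53 K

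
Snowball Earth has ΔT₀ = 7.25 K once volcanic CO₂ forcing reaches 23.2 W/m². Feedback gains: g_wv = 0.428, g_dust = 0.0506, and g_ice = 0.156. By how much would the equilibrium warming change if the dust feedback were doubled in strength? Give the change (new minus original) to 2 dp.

Original: g = 0.6346, ΔT = 7.25/(1−0.6346) = 19.8413 K.
With doubled dust: g' = 0.6852, ΔT' = 7.25/(1−0.6852) = 23.0305 K.
Change = 23.0305 − 19.8413 = 3.19 K.

3.19 K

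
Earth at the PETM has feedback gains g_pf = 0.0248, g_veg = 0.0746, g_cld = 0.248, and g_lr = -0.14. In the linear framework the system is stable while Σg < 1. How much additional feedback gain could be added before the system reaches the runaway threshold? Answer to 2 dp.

Current total gain = 0.0248 + 0.0746 + 0.248 − 0.14 = 0.2074.
Margin to runaway = 1 − 0.2074 = 0.79.

0.79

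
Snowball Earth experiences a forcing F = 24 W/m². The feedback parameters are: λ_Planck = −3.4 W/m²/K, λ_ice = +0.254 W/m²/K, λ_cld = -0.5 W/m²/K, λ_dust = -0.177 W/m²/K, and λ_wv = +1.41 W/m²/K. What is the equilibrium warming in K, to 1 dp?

Net feedback parameter λ = (−3.4) + (+0.254) + (-0.5) + (-0.177) + (+1.41) = -2.413 W/m²/K.
ΔT = −F/λ = −24/(-2.413) = 9.9 K.

9.9 K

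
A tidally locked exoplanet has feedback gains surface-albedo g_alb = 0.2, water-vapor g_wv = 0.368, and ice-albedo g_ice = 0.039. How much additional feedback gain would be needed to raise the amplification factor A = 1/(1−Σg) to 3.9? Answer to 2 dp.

0.14

Current total gain = 0.607.
Target gain for A = 3.9: g* = 1 − 1/3.9 = 0.7436.
Additional gain needed = 0.7436 − 0.607 = 0.14.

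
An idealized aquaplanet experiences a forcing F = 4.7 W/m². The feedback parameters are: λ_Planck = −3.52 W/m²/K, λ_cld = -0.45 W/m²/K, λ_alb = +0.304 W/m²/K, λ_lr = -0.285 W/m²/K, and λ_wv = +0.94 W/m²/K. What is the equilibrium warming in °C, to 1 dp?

1.6 °C

Net feedback parameter λ = (−3.52) + (-0.45) + (+0.304) + (-0.285) + (+0.94) = -3.011 W/m²/K.
ΔT = −F/λ = −4.7/(-3.011) = 1.6 °C.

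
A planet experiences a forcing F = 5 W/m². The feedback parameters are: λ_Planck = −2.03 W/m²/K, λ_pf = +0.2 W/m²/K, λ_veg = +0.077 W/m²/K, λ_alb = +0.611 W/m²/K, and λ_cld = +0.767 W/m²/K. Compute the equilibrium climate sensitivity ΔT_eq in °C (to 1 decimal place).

13.3 °C

Net feedback parameter λ = (−2.03) + (+0.2) + (+0.077) + (+0.611) + (+0.767) = -0.375 W/m²/K.
ΔT = −F/λ = −5/(-0.375) = 13.3 °C.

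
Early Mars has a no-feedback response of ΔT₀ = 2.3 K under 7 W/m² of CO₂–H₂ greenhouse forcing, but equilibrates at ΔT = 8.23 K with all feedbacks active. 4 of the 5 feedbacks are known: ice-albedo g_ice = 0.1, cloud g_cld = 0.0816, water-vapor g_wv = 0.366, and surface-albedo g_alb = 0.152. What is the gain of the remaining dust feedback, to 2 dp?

Amplification A = ΔT/ΔT₀ = 8.23/2.3 = 3.578.
Total gain g = 1 − 1/A = 1 − 1/3.578 = 0.7205.
Known gains sum to 0.1 + 0.0816 + 0.366 + 0.152 = 0.6996.
g_dust = 0.7205 − 0.6996 = 0.02.

0.02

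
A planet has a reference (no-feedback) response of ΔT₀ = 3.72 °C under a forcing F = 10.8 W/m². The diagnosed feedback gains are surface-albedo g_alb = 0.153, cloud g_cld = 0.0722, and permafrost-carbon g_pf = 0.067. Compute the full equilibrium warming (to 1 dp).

5.3 °C

Total gain g = 0.153 + 0.0722 + 0.067 = 0.2922.
Amplification A = 1/(1 − 0.2922) = 1.413.
ΔT = 3.72 × 1.413 = 5.3 °C.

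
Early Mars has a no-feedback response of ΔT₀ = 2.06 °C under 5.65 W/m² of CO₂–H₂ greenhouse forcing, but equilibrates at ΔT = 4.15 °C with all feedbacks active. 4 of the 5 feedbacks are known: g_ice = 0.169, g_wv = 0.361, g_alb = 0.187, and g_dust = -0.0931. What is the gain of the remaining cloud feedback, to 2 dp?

-0.12

Amplification A = ΔT/ΔT₀ = 4.15/2.06 = 2.015.
Total gain g = 1 − 1/A = 1 − 1/2.015 = 0.5037.
Known gains sum to 0.169 + 0.361 + 0.187 − 0.0931 = 0.6239.
g_cld = 0.5037 − 0.6239 = -0.12.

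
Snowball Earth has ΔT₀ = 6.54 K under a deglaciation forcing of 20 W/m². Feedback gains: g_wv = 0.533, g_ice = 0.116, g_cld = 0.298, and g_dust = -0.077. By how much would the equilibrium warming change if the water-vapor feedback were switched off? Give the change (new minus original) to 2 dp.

-40.44 K

Original: g = 0.87, ΔT = 6.54/(1−0.87) = 50.3077 K.
Without water-vapor: g' = 0.337, ΔT' = 6.54/(1−0.337) = 9.8643 K.
Change = 9.8643 − 50.3077 = -40.44 K.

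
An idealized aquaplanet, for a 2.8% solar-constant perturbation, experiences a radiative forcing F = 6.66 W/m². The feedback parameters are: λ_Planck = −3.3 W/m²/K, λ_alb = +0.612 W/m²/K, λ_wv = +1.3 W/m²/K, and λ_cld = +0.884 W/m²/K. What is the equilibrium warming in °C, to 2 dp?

13.21 °C

Net feedback parameter λ = (−3.3) + (+0.612) + (+1.3) + (+0.884) = -0.504 W/m²/K.
ΔT = −F/λ = −6.66/(-0.504) = 13.21 °C.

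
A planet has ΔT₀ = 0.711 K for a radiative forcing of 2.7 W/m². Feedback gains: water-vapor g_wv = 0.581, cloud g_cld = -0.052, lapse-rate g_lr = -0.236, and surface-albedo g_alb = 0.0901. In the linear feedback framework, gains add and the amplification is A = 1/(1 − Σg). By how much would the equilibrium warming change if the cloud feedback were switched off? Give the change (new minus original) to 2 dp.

0.11 K

Original: g = 0.3831, ΔT = 0.711/(1−0.3831) = 1.1525 K.
Without cloud: g' = 0.4351, ΔT' = 0.711/(1−0.4351) = 1.2586 K.
Change = 1.2586 − 1.1525 = 0.11 K.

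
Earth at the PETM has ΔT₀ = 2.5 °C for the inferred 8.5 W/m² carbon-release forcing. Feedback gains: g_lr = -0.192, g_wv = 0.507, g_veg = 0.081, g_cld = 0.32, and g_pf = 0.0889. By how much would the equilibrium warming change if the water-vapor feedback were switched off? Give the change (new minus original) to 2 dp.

Original: g = 0.8049, ΔT = 2.5/(1−0.8049) = 12.8139 °C.
Without water-vapor: g' = 0.2979, ΔT' = 2.5/(1−0.2979) = 3.5607 °C.
Change = 3.5607 − 12.8139 = -9.25 °C.

-9.25 °C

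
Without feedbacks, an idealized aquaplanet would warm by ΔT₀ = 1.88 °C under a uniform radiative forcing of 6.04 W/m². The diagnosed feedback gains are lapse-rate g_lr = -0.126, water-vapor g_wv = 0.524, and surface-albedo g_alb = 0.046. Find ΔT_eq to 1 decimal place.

Total gain g = -0.126 + 0.524 + 0.046 = 0.444.
Amplification A = 1/(1 − 0.444) = 1.799.
ΔT = 1.88 × 1.799 = 3.4 °C.

3.4 °C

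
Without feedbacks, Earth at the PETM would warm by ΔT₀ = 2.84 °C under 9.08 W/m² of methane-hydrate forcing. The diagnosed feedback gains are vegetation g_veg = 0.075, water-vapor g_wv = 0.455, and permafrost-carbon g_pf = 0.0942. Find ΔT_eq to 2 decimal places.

7.56 °C

Total gain g = 0.075 + 0.455 + 0.0942 = 0.6242.
Amplification A = 1/(1 − 0.6242) = 2.661.
ΔT = 2.84 × 2.661 = 7.56 °C.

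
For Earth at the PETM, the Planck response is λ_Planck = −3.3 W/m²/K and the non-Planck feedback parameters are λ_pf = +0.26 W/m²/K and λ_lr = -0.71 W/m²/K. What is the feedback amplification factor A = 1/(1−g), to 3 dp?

Convert to gains: g_pf = 0.26/3.3 = 0.07879; g_lr = -0.71/3.3 = -0.2152.
Total gain g = -0.13641.
A = 1/(1 + 0.13641) = 0.880.

0.880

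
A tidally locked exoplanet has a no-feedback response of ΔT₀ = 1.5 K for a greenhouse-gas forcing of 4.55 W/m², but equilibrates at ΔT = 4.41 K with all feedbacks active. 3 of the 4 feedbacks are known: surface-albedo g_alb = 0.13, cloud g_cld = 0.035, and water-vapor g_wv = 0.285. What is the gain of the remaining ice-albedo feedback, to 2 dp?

0.21

Amplification A = ΔT/ΔT₀ = 4.41/1.5 = 2.94.
Total gain g = 1 − 1/A = 1 − 1/2.94 = 0.6599.
Known gains sum to 0.13 + 0.035 + 0.285 = 0.45.
g_ice = 0.6599 − 0.45 = 0.21.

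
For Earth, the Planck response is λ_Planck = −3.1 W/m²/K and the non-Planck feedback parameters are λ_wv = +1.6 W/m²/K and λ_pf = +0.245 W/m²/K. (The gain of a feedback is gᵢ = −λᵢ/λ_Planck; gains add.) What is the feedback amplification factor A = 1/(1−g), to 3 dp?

2.470

Convert to gains: g_wv = 1.6/3.1 = 0.5161; g_pf = 0.245/3.1 = 0.07903.
Total gain g = 0.59513.
A = 1/(1 − 0.59513) = 2.470.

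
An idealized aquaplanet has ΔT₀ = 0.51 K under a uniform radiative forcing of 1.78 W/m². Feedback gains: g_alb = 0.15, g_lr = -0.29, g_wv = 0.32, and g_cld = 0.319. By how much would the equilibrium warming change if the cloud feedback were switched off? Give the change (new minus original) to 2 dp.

Original: g = 0.499, ΔT = 0.51/(1−0.499) = 1.0180 K.
Without cloud: g' = 0.18, ΔT' = 0.51/(1−0.18) = 0.6220 K.
Change = 0.6220 − 1.0180 = -0.40 K.

-0.40 K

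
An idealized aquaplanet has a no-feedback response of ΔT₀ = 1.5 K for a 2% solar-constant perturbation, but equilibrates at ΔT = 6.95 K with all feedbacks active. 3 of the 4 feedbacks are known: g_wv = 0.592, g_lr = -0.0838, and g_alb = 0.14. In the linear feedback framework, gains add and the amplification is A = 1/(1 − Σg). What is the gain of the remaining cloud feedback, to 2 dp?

0.14

Amplification A = ΔT/ΔT₀ = 6.95/1.5 = 4.633.
Total gain g = 1 − 1/A = 1 − 1/4.633 = 0.7842.
Known gains sum to 0.592 − 0.0838 + 0.14 = 0.6482.
g_cld = 0.7842 − 0.6482 = 0.14.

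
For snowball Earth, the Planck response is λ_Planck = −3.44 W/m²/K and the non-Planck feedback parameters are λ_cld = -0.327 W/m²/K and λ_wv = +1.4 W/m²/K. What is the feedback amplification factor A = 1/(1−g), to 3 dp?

1.453

Convert to gains: g_cld = -0.327/3.44 = -0.09506; g_wv = 1.4/3.44 = 0.407.
Total gain g = 0.31194.
A = 1/(1 − 0.31194) = 1.453.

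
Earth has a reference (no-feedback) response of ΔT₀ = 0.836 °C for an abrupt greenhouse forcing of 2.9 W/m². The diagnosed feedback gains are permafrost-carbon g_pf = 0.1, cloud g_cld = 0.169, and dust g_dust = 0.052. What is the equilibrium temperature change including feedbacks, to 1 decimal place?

Total gain g = 0.1 + 0.169 + 0.052 = 0.321.
Amplification A = 1/(1 − 0.321) = 1.473.
ΔT = 0.836 × 1.473 = 1.2 °C.

1.2 °C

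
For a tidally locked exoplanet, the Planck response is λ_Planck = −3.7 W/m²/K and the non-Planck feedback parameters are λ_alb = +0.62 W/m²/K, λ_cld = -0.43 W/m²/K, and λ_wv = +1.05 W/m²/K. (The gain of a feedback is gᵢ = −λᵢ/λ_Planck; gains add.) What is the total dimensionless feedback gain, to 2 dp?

0.34

Convert to gains: g_alb = 0.62/3.7 = 0.1676; g_cld = -0.43/3.7 = -0.1162; g_wv = 1.05/3.7 = 0.2838.
Total gain g = 0.3352.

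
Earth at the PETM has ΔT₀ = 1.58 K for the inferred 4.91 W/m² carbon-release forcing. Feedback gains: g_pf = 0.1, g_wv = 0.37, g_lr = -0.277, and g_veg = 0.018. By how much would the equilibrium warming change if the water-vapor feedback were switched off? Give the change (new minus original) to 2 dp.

Original: g = 0.211, ΔT = 1.58/(1−0.211) = 2.0025 K.
Without water-vapor: g' = -0.159, ΔT' = 1.58/(1+0.159) = 1.3632 K.
Change = 1.3632 − 2.0025 = -0.64 K.

-0.64 K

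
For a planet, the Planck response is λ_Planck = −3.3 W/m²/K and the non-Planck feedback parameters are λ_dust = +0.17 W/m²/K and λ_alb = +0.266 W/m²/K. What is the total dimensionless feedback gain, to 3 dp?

Convert to gains: g_dust = 0.17/3.3 = 0.05152; g_alb = 0.266/3.3 = 0.08061.
Total gain g = 0.13213.

0.132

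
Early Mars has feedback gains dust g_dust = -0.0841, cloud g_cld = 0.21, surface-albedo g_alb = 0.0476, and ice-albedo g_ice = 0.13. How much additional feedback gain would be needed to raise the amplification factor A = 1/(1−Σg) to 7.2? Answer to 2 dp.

Current total gain = 0.3035.
Target gain for A = 7.2: g* = 1 − 1/7.2 = 0.8611.
Additional gain needed = 0.8611 − 0.3035 = 0.56.

0.56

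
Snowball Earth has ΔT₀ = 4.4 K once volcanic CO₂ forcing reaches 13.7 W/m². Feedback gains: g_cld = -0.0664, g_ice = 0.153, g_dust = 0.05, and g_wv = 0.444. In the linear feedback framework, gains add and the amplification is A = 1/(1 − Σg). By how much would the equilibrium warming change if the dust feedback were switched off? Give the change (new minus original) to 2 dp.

-1.12 K

Original: g = 0.5806, ΔT = 4.4/(1−0.5806) = 10.4912 K.
Without dust: g' = 0.5306, ΔT' = 4.4/(1−0.5306) = 9.3737 K.
Change = 9.3737 − 10.4912 = -1.12 K.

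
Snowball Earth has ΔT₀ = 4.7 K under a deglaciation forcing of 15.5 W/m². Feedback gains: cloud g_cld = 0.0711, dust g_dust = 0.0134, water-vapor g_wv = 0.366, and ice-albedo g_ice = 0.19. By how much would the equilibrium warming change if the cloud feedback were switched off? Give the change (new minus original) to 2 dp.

Original: g = 0.6405, ΔT = 4.7/(1−0.6405) = 13.0737 K.
Without cloud: g' = 0.5694, ΔT' = 4.7/(1−0.5694) = 10.9150 K.
Change = 10.9150 − 13.0737 = -2.16 K.

-2.16 K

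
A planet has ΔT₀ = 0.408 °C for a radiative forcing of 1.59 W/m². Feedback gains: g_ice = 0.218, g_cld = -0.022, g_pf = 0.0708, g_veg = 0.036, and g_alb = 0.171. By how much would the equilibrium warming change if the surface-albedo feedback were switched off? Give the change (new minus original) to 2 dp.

Original: g = 0.4738, ΔT = 0.408/(1−0.4738) = 0.7754 °C.
Without surface-albedo: g' = 0.3028, ΔT' = 0.408/(1−0.3028) = 0.5852 °C.
Change = 0.5852 − 0.7754 = -0.19 °C.

-0.19 °C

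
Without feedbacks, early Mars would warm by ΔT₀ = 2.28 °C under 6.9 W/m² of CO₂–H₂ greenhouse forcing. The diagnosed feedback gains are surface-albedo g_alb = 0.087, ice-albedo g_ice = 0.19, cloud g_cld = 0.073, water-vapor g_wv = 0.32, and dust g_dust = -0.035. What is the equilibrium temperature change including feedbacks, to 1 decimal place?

6.2 °C

Total gain g = 0.087 + 0.19 + 0.073 + 0.32 − 0.035 = 0.635.
Amplification A = 1/(1 − 0.635) = 2.74.
ΔT = 2.28 × 2.74 = 6.2 °C.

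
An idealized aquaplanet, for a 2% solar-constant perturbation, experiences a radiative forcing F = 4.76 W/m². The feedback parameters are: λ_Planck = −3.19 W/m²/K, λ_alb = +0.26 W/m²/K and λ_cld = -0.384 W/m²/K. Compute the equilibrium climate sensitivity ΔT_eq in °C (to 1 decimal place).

Net feedback parameter λ = (−3.19) + (+0.26) + (-0.384) = -3.314 W/m²/K.
ΔT = −F/λ = −4.76/(-3.314) = 1.4 °C.

1.4 °C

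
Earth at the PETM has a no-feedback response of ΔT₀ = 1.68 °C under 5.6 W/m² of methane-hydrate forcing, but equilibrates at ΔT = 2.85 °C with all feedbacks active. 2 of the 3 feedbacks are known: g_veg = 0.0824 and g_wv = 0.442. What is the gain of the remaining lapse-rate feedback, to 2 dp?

Amplification A = ΔT/ΔT₀ = 2.85/1.68 = 1.696.
Total gain g = 1 − 1/A = 1 − 1/1.696 = 0.4104.
Known gains sum to 0.0824 + 0.442 = 0.5244.
g_lr = 0.4104 − 0.5244 = -0.11.

-0.11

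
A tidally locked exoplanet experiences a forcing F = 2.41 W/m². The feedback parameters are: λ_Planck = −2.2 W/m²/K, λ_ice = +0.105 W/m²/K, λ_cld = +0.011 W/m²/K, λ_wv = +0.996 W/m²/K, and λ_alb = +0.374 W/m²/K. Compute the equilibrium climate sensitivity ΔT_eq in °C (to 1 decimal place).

Net feedback parameter λ = (−2.2) + (+0.105) + (+0.011) + (+0.996) + (+0.374) = -0.714 W/m²/K.
ΔT = −F/λ = −2.41/(-0.714) = 3.4 °C.

3.4 °C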